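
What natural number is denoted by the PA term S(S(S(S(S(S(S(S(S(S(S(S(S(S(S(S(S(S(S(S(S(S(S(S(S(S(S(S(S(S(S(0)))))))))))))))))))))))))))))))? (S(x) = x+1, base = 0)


Counting successors applied to 0:
31 applications of S to 0 = 31

31


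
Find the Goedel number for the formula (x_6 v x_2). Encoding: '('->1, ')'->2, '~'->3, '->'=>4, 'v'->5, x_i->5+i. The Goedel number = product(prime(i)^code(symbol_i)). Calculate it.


Formula: (x_6 v x_2)
Symbol codes: [1, 11, 5, 7, 2]
Primes: [2, 3, 5, 7, 11]
p_1^1 = 2^1 = 2
p_2^11 = 3^11 = 177147
p_3^5 = 5^5 = 3125
p_4^7 = 7^7 = 823543
p_5^2 = 11^2 = 121
Product = 110327929939631250

110327929939631250


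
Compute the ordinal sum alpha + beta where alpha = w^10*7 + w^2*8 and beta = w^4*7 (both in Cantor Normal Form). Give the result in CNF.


Ordinal addition (w^10*7 + w^2*8) + w^4*7:
alpha's leading term has exponent 10 > beta's exponent 4, so it survives.
alpha's tail term has exponent 2 < beta's exponent 4, so it is absorbed by beta.
In ordinal addition, any term followed by a strictly larger-exponent term is absorbed.
Result = w^10*7 + w^4*7

w^10*7 + w^4*7


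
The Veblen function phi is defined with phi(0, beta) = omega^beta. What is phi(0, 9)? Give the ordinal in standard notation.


phi(0, 9):
phi(0, beta) = omega^beta by definition.
phi(0, 9) = omega^9

omega^9


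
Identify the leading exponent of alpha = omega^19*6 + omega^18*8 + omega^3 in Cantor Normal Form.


CNF: omega^19*6 + omega^18*8 + omega^3
The leading term is omega^19*6, which has exponent 19.

19


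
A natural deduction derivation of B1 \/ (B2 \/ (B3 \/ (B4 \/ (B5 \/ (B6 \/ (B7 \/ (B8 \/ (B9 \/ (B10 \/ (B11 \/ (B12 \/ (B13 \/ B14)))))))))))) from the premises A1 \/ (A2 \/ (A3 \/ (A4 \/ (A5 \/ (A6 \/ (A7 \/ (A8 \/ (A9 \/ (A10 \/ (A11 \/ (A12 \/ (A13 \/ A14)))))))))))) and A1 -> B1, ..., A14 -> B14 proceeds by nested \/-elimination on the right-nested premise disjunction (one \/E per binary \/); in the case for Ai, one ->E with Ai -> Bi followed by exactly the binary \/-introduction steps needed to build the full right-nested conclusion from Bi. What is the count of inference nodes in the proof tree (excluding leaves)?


Constructive dilemma with 14 branches, all disjunctions right-nested:
- \/E: the premise has 13 binary \/, each eliminated once: 13 nodes.
- ->E: one per case (Ai with Ai -> Bi gives Bi): 14 nodes.
- \/I: in case i < n, Bi needs 1 step to form Bi \/ (B(i+1) \/ ...) and then i-1 steps to prepend B(i-1), ..., B1, i.e. i steps; in case i = n, B14 needs 13 prepend steps.
  \/I total = (1 + 2 + ... + 13) + 13 = 91 + 13 = 104 nodes.
Total = 13 + 14 + 104 = 131

131


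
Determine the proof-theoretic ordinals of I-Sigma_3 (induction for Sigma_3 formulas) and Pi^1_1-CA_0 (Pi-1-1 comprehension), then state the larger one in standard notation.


Proof-theoretic ordinal of I-Sigma_3 (induction for Sigma_3 formulas): omega^(omega^(omega^omega))
Proof-theoretic ordinal of Pi^1_1-CA_0 (Pi-1-1 comprehension): psi_0(Omega_omega)
Comparing: omega^(omega^(omega^omega)) < psi_0(Omega_omega).
The larger ordinal is psi_0(Omega_omega) (from Pi^1_1-CA_0 (Pi-1-1 comprehension)).

psi_0(Omega_omega)


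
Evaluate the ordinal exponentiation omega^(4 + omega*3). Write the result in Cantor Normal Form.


omega^(4 + omega*3):
In ordinal addition a term is absorbed by a following term of strictly larger exponent: 0 < 1, so 4 + omega*3 = omega*3.
omega raised to a CNF ordinal is a single CNF term: Result = omega^(omega*3)

omega^(omega*3)


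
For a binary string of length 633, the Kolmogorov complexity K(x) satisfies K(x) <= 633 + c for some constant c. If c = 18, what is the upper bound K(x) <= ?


K(x) <= |x| + c = 633 + 18 = 651

651


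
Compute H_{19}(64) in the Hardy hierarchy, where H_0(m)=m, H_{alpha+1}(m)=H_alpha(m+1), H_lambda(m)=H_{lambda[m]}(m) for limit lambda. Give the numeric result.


H_19(64):
For finite ordinals k, H_k(n) = n + k (each successor step adds 1).
H_19(64) = 64 + 19 = 83

83


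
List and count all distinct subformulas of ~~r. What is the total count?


Formula: ~~r
Subformulas found:
  1. r
  2. ~r
  3. ~~r
Total distinct subformulas = 3

3


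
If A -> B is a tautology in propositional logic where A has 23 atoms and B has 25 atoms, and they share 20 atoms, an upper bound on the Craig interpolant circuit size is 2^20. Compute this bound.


Shared atoms = 20
Craig interpolant size bound = 2^20
= 1048576

1048576


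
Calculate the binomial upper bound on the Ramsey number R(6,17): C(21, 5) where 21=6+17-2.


R(6,17) <= C(6+17-2, 6-1) = C(21, 5)
C(21, 5) = 21! / (5! * 16!)
= 20349

20349


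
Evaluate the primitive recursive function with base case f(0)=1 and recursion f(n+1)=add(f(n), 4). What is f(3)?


f(0) = 1
f(1) = add(f(0), 4) = add(1, 4) = 5
f(2) = add(f(1), 4) = add(5, 4) = 9
f(3) = add(f(2), 4) = add(9, 4) = 13


13


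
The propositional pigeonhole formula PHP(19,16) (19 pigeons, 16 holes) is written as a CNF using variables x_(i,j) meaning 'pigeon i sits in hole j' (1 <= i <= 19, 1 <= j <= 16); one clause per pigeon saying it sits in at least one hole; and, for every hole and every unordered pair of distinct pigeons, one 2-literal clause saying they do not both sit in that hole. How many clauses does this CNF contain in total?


PHP(19,16): 19 pigeons, 16 holes, 19*16 = 304 variables.
- pigeon clauses: one per pigeon -> 19 clauses
- hole clauses: 16 holes * C(19,2) = 16 * 171 -> 2736 clauses
Total clauses = 19 + 2736 = 2755

2755


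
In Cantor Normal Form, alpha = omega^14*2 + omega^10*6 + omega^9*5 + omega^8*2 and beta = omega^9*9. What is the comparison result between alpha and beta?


Compare term by term from highest exponent:
alpha = omega^14*2 + omega^10*6 + omega^9*5 + omega^8*2
beta = omega^9*9
Term 1: alpha has omega^14*2, beta has omega^9*9
Term 2: alpha has omega^10*6, beta has omega^0*0
Term 3: alpha has omega^9*5, beta has omega^0*0
Term 4: alpha has omega^8*2, beta has omega^0*0
Result: alpha > beta

alpha > beta


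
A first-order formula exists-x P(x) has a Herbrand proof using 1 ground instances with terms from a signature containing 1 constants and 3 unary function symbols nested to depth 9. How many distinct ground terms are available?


Herbrand terms by depth:
Depth 0: 1 constants
Depth 1: 3 new terms (running total: 4)
Depth 2: 9 new terms (running total: 13)
Depth 3: 27 new terms (running total: 40)
Depth 4: 81 new terms (running total: 121)
Depth 5: 243 new terms (running total: 364)
Depth 6: 729 new terms (running total: 1093)
Depth 7: 2187 new terms (running total: 3280)
Depth 8: 6561 new terms (running total: 9841)
Depth 9: 19683 new terms (running total: 29524)
Total distinct ground terms = 29524

29524


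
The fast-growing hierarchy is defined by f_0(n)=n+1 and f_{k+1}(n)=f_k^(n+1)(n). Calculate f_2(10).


f_2(10) = f_1^11(10)
f_1(m) = 2m + 1.
Iterating: f_1^k(n) = 2^k*(n+1) - 1.
f_2(10) = 2^11*(10+1) - 1 = 2048*11 - 1 = 22527

22527


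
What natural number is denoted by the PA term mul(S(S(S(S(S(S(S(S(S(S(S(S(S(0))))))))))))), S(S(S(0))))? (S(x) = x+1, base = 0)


mul(S^13(0), S^3(0)):
S^13(0) = 13
S^3(0) = 3
13 * 3 = 39

39


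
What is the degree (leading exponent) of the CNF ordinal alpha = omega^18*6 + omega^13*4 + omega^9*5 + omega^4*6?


CNF: omega^18*6 + omega^13*4 + omega^9*5 + omega^4*6
The leading term is omega^18*6, which has exponent 18.

18


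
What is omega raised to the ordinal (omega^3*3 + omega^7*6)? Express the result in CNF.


omega^(omega^3*3 + omega^7*6):
In ordinal addition a term is absorbed by a following term of strictly larger exponent: 3 < 7, so omega^3*3 + omega^7*6 = omega^7*6.
omega raised to a CNF ordinal is a single CNF term: Result = omega^(omega^7*6)

omega^(omega^7*6)


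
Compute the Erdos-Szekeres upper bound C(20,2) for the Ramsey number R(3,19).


R(3,19) <= C(3+19-2, 3-1) = C(20, 2)
C(20, 2) = 20! / (2! * 18!)
= 190

190


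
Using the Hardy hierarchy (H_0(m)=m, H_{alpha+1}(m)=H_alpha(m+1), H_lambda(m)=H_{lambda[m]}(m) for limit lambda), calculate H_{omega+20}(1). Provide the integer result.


H_{omega+20}(1):
Unwind the 20 successor steps: H_{omega+20}(1) = H_omega(1+20) = H_omega(21).
H_omega(m) = H_m(m) = m + m = 2m.
Result = 2 * 21 = 42

42


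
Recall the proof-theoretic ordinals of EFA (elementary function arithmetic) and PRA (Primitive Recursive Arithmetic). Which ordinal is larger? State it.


Proof-theoretic ordinal of EFA (elementary function arithmetic): omega^3
Proof-theoretic ordinal of PRA (Primitive Recursive Arithmetic): omega^omega
Comparing: omega^3 < omega^omega.
The larger ordinal is omega^omega (from PRA (Primitive Recursive Arithmetic)).

omega^omega


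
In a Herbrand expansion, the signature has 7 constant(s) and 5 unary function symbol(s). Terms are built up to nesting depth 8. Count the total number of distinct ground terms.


Herbrand terms by depth:
Depth 0: 7 constants
Depth 1: 35 new terms (running total: 42)
Depth 2: 175 new terms (running total: 217)
Depth 3: 875 new terms (running total: 1092)
Depth 4: 4375 new terms (running total: 5467)
Depth 5: 21875 new terms (running total: 27342)
Depth 6: 109375 new terms (running total: 136717)
Depth 7: 546875 new terms (running total: 683592)
Depth 8: 2734375 new terms (running total: 3417967)
Total distinct ground terms = 3417967

3417967


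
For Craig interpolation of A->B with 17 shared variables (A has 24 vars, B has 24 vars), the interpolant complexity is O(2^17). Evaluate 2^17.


Shared atoms = 17
Craig interpolant size bound = 2^17
= 131072

131072


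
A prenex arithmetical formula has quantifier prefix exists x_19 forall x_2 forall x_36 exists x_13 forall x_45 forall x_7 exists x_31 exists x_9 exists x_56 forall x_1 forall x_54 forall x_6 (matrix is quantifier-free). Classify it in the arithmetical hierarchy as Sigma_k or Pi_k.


Leading quantifier is exists, so the class is Sigma.
Number of quantifier blocks = alternations + 1 = 5 + 1 = 6.
Classification: Sigma_6

Sigma_6


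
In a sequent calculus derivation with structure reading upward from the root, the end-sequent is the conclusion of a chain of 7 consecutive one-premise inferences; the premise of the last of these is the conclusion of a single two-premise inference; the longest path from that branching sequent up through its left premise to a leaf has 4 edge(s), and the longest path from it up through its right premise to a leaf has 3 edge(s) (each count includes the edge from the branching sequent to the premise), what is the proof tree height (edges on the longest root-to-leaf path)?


Longest path through the left premise: 4 edges (measured from the branching sequent)
Longest path through the right premise: 3 edges
Height of the subtree rooted at the branching sequent: max(4, 3) = 4
The branching sequent sits 7 edges above the root (the chain of one-premise inferences), so height = 4 + 7 = 11

11


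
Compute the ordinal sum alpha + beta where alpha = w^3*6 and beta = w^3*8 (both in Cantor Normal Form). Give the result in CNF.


Ordinal addition w^3*6 + w^3*8:
Both terms have the same exponent 3.
w^e*c + w^e*d = w^e*(c+d).
Result = w^3*(6+8) = w^3*14

w^3*14


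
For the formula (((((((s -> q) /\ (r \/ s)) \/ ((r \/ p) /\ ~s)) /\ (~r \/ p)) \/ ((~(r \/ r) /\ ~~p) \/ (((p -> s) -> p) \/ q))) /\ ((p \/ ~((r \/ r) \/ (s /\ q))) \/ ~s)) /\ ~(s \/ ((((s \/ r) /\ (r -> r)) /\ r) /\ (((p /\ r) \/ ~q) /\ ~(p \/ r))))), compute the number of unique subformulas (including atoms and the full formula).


Formula: (((((((s -> q) /\ (r \/ s)) \/ ((r \/ p) /\ ~s)) /\ (~r \/ p)) \/ ((~(r \/ r) /\ ~~p) \/ (((p -> s) -> p) \/ q))) /\ ((p \/ ~((r \/ r) \/ (s /\ q))) \/ ~s)) /\ ~(s \/ ((((s \/ r) /\ (r -> r)) /\ r) /\ (((p /\ r) \/ ~q) /\ ~(p \/ r)))))
Subformulas found:
  1. r
  2. p
  3. q
  4. s
  5. ~p
  6. ~s
  7. ~r
  8. ~q
  9. ~~p
  10. (r \/ s)
  11. (p /\ r)
  12. (r \/ r)
  13. (r -> r)
  14. (p -> s)
  15. (s \/ r)
  16. (s /\ q)
  17. (r \/ p)
  18. (s -> q)
  19. (p \/ r)
  20. ~(p \/ r)
  21. ~(r \/ r)
  22. (~r \/ p)
  23. ((p -> s) -> p)
  24. ((r \/ p) /\ ~s)
  25. ((p /\ r) \/ ~q)
  26. (~(r \/ r) /\ ~~p)
  27. ((s \/ r) /\ (r -> r))
  28. ((r \/ r) \/ (s /\ q))
  29. (((p -> s) -> p) \/ q)
  30. ((s -> q) /\ (r \/ s))
  31. ~((r \/ r) \/ (s /\ q))
  32. (((s \/ r) /\ (r -> r)) /\ r)
  33. (p \/ ~((r \/ r) \/ (s /\ q)))
  34. (((p /\ r) \/ ~q) /\ ~(p \/ r))
  35. ((p \/ ~((r \/ r) \/ (s /\ q))) \/ ~s)
  36. (((s -> q) /\ (r \/ s)) \/ ((r \/ p) /\ ~s))
  37. ((~(r \/ r) /\ ~~p) \/ (((p -> s) -> p) \/ q))
  38. ((((s -> q) /\ (r \/ s)) \/ ((r \/ p) /\ ~s)) /\ (~r \/ p))
  39. ((((s \/ r) /\ (r -> r)) /\ r) /\ (((p /\ r) \/ ~q) /\ ~(p \/ r)))
  40. (s \/ ((((s \/ r) /\ (r -> r)) /\ r) /\ (((p /\ r) \/ ~q) /\ ~(p \/ r))))
  41. ~(s \/ ((((s \/ r) /\ (r -> r)) /\ r) /\ (((p /\ r) \/ ~q) /\ ~(p \/ r))))
  42. (((((s -> q) /\ (r \/ s)) \/ ((r \/ p) /\ ~s)) /\ (~r \/ p)) \/ ((~(r \/ r) /\ ~~p) \/ (((p -> s) -> p) \/ q)))
  43. ((((((s -> q) /\ (r \/ s)) \/ ((r \/ p) /\ ~s)) /\ (~r \/ p)) \/ ((~(r \/ r) /\ ~~p) \/ (((p -> s) -> p) \/ q))) /\ ((p \/ ~((r \/ r) \/ (s /\ q))) \/ ~s))
  44. (((((((s -> q) /\ (r \/ s)) \/ ((r \/ p) /\ ~s)) /\ (~r \/ p)) \/ ((~(r \/ r) /\ ~~p) \/ (((p -> s) -> p) \/ q))) /\ ((p \/ ~((r \/ r) \/ (s /\ q))) \/ ~s)) /\ ~(s \/ ((((s \/ r) /\ (r -> r)) /\ r) /\ (((p /\ r) \/ ~q) /\ ~(p \/ r)))))
Total distinct subformulas = 44

44


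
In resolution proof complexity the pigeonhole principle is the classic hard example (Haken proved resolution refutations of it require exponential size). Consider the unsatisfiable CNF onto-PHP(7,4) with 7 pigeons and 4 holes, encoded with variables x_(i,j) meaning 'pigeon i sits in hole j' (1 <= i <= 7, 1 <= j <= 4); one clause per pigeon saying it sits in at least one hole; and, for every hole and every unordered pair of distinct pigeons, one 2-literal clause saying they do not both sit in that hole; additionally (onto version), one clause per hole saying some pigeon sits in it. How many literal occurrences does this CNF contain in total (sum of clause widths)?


onto-PHP(7,4): 7 pigeons, 4 holes, 7*4 = 28 variables.
- pigeon clauses: one per pigeon -> 7 clauses of width 4 -> 28 literals
- hole clauses: 4 holes * C(7,2) = 4 * 21 -> 84 clauses of width 2 -> 168 literals
- onto clauses: one per hole -> 4 clauses of width 7 -> 28 literals
Total literal occurrences = 28 + 168 + 28 = 224

224


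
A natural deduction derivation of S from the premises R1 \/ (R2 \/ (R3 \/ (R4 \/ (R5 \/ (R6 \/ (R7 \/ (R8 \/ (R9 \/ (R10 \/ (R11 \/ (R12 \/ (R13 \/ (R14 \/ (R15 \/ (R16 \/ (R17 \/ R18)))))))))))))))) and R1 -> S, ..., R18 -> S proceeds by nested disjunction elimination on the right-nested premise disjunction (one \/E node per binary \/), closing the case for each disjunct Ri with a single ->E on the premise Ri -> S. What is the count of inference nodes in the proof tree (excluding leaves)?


The premise R1 \/ (R2 \/ (R3 \/ (R4 \/ (R5 \/ (R6 \/ (R7 \/ (R8 \/ (R9 \/ (R10 \/ (R11 \/ (R12 \/ (R13 \/ (R14 \/ (R15 \/ (R16 \/ (R17 \/ R18)))))))))))))))) contains 18 disjuncts, hence 17 binary \/ connectives.
- Each binary \/ is eliminated once: 17 \/E nodes.
- Each of the 18 cases Ri derives S by one ->E with Ri -> S: 18 ->E nodes.
Total = 17 + 18 = 35

35


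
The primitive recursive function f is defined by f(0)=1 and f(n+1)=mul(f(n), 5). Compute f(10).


f(0) = 1
f(1) = mul(f(0), 5) = mul(1, 5) = 5
f(2) = mul(f(1), 5) = mul(5, 5) = 25
f(3) = mul(f(2), 5) = mul(25, 5) = 125
f(4) = mul(f(3), 5) = mul(125, 5) = 625
f(5) = mul(f(4), 5) = mul(625, 5) = 3125
f(6) = mul(f(5), 5) = mul(3125, 5) = 15625
f(7) = mul(f(6), 5) = mul(15625, 5) = 78125
f(8) = mul(f(7), 5) = mul(78125, 5) = 390625
f(9) = mul(f(8), 5) = mul(390625, 5) = 1953125
f(10) = mul(f(9), 5) = mul(1953125, 5) = 9765625


9765625


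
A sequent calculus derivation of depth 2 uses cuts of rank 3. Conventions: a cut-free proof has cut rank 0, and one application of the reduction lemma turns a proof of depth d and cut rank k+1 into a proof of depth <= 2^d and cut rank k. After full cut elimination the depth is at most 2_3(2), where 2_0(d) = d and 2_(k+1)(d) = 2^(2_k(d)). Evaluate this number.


Each rank reduction sends depth d to at most 2^d; cut rank r needs r reductions.
2_0(2) = 2
2_1(2) = 2^2 = 4
2_2(2) = 2^4 = 16
2_3(2) = 2^16 = 65536
Cut-free depth bound = 65536

65536


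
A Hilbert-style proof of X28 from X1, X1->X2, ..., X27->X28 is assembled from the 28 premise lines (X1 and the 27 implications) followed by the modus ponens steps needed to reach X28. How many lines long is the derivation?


We have 28 premise lines: X1 and 27 implications.
Each implication is detached once by MP, giving 27 MP lines.
28 premise lines + 27 MP lines = 55 total lines.

55


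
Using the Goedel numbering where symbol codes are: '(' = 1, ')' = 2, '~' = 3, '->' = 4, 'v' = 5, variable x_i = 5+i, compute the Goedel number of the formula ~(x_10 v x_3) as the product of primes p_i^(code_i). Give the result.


Formula: ~(x_10 v x_3)
Symbol codes: [3, 1, 15, 5, 8, 2]
Primes: [2, 3, 5, 7, 11, 13]
p_1^3 = 2^3 = 8
p_2^1 = 3^1 = 3
p_3^15 = 5^15 = 30517578125
p_4^5 = 7^5 = 16807
p_5^8 = 11^8 = 214358881
p_6^2 = 13^2 = 169
Product = 445943350701725830078125000

445943350701725830078125000


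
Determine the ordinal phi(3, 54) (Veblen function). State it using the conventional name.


phi(3, 54):
phi(3, beta) = eta_beta (the beta-th eta number, fixed point of zeta).
phi(3, 54) = eta_54

eta_54


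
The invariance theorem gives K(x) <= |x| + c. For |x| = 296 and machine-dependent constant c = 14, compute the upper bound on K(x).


K(x) <= |x| + c = 296 + 14 = 310

310


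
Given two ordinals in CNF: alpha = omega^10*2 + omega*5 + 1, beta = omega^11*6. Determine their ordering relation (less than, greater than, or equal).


Compare term by term from highest exponent:
alpha = omega^10*2 + omega*5 + 1
beta = omega^11*6
Term 1: alpha has omega^10*2, beta has omega^11*6
Term 2: alpha has omega^1*5, beta has omega^0*0
Term 3: alpha has omega^0*1, beta has omega^0*0
Result: alpha < beta

alpha < beta


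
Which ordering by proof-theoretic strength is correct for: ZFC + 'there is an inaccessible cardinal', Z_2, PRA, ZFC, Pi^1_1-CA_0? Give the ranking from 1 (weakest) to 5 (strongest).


Ordering by consistency strength:
1. PRA
2. Pi^1_1-CA_0
3. Z_2
4. ZFC
5. ZFC + 'there is an inaccessible cardinal'


ZFC + 'there is an inaccessible cardinal'=5, Z_2=3, PRA=1, ZFC=4, Pi^1_1-CA_0=2


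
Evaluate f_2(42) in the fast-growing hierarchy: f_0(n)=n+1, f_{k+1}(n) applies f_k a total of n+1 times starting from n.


f_2(42) = f_1^43(42)
f_1(m) = 2m + 1.
Iterating: f_1^k(n) = 2^k*(n+1) - 1.
f_2(42) = 2^43*(42+1) - 1 = 8796093022208*43 - 1 = 378231999954943

378231999954943


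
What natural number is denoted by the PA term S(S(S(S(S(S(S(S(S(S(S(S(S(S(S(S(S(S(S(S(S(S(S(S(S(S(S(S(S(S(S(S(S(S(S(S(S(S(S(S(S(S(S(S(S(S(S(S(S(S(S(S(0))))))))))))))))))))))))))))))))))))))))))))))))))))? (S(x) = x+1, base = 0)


Counting successors applied to 0:
52 applications of S to 0 = 52

52


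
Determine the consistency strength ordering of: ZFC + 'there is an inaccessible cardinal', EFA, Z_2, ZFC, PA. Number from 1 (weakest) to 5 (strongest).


Ordering by consistency strength:
1. EFA
2. PA
3. Z_2
4. ZFC
5. ZFC + 'there is an inaccessible cardinal'


ZFC + 'there is an inaccessible cardinal'=5, EFA=1, Z_2=3, ZFC=4, PA=2


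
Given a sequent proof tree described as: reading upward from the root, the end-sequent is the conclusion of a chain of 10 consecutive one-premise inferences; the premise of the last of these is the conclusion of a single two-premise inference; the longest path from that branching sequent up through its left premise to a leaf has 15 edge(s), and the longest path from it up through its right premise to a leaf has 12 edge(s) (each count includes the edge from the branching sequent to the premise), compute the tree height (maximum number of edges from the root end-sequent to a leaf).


Longest path through the left premise: 15 edges (measured from the branching sequent)
Longest path through the right premise: 12 edges
Height of the subtree rooted at the branching sequent: max(15, 12) = 15
The branching sequent sits 10 edges above the root (the chain of one-premise inferences), so height = 15 + 10 = 25

25


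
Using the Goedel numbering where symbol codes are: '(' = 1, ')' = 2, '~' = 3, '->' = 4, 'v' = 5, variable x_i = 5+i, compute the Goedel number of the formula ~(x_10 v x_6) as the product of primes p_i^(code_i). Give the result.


Formula: ~(x_10 v x_6)
Symbol codes: [3, 1, 15, 5, 11, 2]
Primes: [2, 3, 5, 7, 11, 13]
p_1^3 = 2^3 = 8
p_2^1 = 3^1 = 3
p_3^15 = 5^15 = 30517578125
p_4^5 = 7^5 = 16807
p_5^11 = 11^11 = 285311670611
p_6^2 = 13^2 = 169
Product = 593550599783997079833984375000

593550599783997079833984375000


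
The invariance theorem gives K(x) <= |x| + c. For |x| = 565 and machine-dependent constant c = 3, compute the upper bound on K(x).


K(x) <= |x| + c = 565 + 3 = 568

568


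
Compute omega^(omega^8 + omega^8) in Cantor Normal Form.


omega^(omega^8 + omega^8):
Both terms of the exponent have the same exponent 8, so they merge: omega^8 + omega^8 = omega^8*(1+1) = omega^8*2.
omega raised to a CNF ordinal is a single CNF term: Result = omega^(omega^8*2)

omega^(omega^8*2)


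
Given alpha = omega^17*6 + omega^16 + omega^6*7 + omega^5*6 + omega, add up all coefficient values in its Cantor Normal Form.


CNF: omega^17*6 + omega^16 + omega^6*7 + omega^5*6 + omega
Coefficients: 6 + 1 + 7 + 6 + 1 = 21

21


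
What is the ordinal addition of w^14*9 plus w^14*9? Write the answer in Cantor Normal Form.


Ordinal addition w^14*9 + w^14*9:
Both terms have the same exponent 14.
w^e*c + w^e*d = w^e*(c+d).
Result = w^14*(9+9) = w^14*18

w^14*18


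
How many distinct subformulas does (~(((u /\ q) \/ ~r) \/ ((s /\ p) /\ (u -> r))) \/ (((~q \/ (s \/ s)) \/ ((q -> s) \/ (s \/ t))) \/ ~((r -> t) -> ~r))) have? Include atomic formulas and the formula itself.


Formula: (~(((u /\ q) \/ ~r) \/ ((s /\ p) /\ (u -> r))) \/ (((~q \/ (s \/ s)) \/ ((q -> s) \/ (s \/ t))) \/ ~((r -> t) -> ~r)))
Subformulas found:
  1. r
  2. q
  3. u
  4. s
  5. t
  6. p
  7. ~r
  8. ~q
  9. (s \/ s)
  10. (s /\ p)
  11. (u /\ q)
  12. (u -> r)
  13. (r -> t)
  14. (s \/ t)
  15. (q -> s)
  16. (~q \/ (s \/ s))
  17. ((r -> t) -> ~r)
  18. ((u /\ q) \/ ~r)
  19. ~((r -> t) -> ~r)
  20. ((q -> s) \/ (s \/ t))
  21. ((s /\ p) /\ (u -> r))
  22. ((~q \/ (s \/ s)) \/ ((q -> s) \/ (s \/ t)))
  23. (((u /\ q) \/ ~r) \/ ((s /\ p) /\ (u -> r)))
  24. ~(((u /\ q) \/ ~r) \/ ((s /\ p) /\ (u -> r)))
  25. (((~q \/ (s \/ s)) \/ ((q -> s) \/ (s \/ t))) \/ ~((r -> t) -> ~r))
  26. (~(((u /\ q) \/ ~r) \/ ((s /\ p) /\ (u -> r))) \/ (((~q \/ (s \/ s)) \/ ((q -> s) \/ (s \/ t))) \/ ~((r -> t) -> ~r)))
Total distinct subformulas = 26

26


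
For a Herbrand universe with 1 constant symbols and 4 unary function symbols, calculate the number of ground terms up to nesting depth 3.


Herbrand terms by depth:
Depth 0: 1 constants
Depth 1: 4 new terms (running total: 5)
Depth 2: 16 new terms (running total: 21)
Depth 3: 64 new terms (running total: 85)
Total distinct ground terms = 85

85


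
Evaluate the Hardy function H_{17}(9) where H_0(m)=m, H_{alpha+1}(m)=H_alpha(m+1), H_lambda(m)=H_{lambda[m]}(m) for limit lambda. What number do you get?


H_17(9):
For finite ordinals k, H_k(n) = n + k (each successor step adds 1).
H_17(9) = 9 + 17 = 26

26


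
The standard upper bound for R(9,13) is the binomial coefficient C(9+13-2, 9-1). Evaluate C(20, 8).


R(9,13) <= C(9+13-2, 9-1) = C(20, 8)
C(20, 8) = 20! / (8! * 12!)
= 125970

125970


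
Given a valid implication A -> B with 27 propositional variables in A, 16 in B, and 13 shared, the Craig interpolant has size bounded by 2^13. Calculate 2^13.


Shared atoms = 13
Craig interpolant size bound = 2^13
= 8192

8192


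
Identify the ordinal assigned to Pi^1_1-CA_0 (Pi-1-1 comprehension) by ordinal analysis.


The proof-theoretic ordinal of Pi^1_1-CA_0 (Pi-1-1 comprehension) is a standard result in ordinal analysis.
This ordinal is the supremum of order types of primitive recursive well-orderings
that the theory can prove to be well-ordered.
For Pi^1_1-CA_0 (Pi-1-1 comprehension), the proof-theoretic ordinal is psi_0(Omega_omega).

psi_0(Omega_omega)


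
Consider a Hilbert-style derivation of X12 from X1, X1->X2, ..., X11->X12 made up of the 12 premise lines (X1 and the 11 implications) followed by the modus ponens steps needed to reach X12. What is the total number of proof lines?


We have 12 premise lines: X1 and 11 implications.
Each implication is detached once by MP, giving 11 MP lines.
12 premise lines + 11 MP lines = 23 total lines.

23


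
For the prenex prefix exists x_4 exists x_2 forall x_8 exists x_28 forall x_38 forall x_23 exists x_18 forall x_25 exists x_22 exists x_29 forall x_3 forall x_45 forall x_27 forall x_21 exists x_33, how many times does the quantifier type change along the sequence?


Walk the prefix and count type changes:
  position 1: exists -> exists
  position 2: exists -> forall <-- alternation
  position 3: forall -> exists <-- alternation
  position 4: exists -> forall <-- alternation
  position 5: forall -> forall
  position 6: forall -> exists <-- alternation
  position 7: exists -> forall <-- alternation
  position 8: forall -> exists <-- alternation
  position 9: exists -> exists
  position 10: exists -> forall <-- alternation
  position 11: forall -> forall
  position 12: forall -> forall
  position 13: forall -> forall
  position 14: forall -> exists <-- alternation
Total alternations = 8

8


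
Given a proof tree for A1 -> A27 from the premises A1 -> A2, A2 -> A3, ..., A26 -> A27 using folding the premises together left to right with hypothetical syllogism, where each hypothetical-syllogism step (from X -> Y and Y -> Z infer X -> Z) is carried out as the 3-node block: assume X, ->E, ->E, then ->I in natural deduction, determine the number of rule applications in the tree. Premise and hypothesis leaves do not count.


There are 26 premises in the chain. The first HS step combines premises 1 and 2; each further premise needs one more HS step.
So 26 premises require 26 - 1 = 25 hypothetical-syllogism steps.
Each HS step uses 3 inference nodes (->E, ->E, ->I).
25 * 3 = 75 total inference nodes.

75


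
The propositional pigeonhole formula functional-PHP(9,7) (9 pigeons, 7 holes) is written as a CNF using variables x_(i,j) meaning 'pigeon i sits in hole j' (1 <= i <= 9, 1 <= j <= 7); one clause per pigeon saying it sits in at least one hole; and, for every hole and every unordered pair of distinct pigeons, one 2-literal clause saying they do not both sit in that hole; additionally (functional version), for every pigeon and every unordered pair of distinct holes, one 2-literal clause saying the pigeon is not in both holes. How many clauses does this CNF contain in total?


functional-PHP(9,7): 9 pigeons, 7 holes, 9*7 = 63 variables.
- pigeon clauses: one per pigeon -> 9 clauses
- hole clauses: 7 holes * C(9,2) = 7 * 36 -> 252 clauses
- functional clauses: 9 pigeons * C(7,2) = 9 * 21 -> 189 clauses
Total clauses = 9 + 252 + 189 = 450

450


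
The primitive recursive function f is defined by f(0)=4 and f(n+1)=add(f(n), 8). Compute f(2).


f(0) = 4
f(1) = add(f(0), 8) = add(4, 8) = 12
f(2) = add(f(1), 8) = add(12, 8) = 20


20


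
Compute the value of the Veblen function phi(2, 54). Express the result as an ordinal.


phi(2, 54):
phi(2, beta) = zeta_beta (the beta-th zeta number, fixed point of epsilon).
phi(2, 54) = zeta_54

zeta_54


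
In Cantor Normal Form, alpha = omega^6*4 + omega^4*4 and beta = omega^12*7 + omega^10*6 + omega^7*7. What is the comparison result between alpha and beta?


Compare term by term from highest exponent:
alpha = omega^6*4 + omega^4*4
beta = omega^12*7 + omega^10*6 + omega^7*7
Term 1: alpha has omega^6*4, beta has omega^12*7
Term 2: alpha has omega^4*4, beta has omega^10*6
Term 3: alpha has omega^0*0, beta has omega^7*7
Result: alpha < beta

alpha < beta


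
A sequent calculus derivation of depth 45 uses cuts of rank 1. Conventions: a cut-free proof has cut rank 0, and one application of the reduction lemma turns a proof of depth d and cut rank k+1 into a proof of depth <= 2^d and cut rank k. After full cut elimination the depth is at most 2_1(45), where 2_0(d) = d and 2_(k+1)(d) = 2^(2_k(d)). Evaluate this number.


Each rank reduction sends depth d to at most 2^d; cut rank r needs r reductions.
2_0(45) = 45
2_1(45) = 2^45 = 35184372088832
Cut-free depth bound = 35184372088832

35184372088832


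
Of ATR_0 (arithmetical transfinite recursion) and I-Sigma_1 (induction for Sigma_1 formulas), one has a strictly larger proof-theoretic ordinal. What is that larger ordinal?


Proof-theoretic ordinal of ATR_0 (arithmetical transfinite recursion): Gamma_0
Proof-theoretic ordinal of I-Sigma_1 (induction for Sigma_1 formulas): omega^omega
Comparing: omega^omega < Gamma_0.
The larger ordinal is Gamma_0 (from ATR_0 (arithmetical transfinite recursion)).

Gamma_0


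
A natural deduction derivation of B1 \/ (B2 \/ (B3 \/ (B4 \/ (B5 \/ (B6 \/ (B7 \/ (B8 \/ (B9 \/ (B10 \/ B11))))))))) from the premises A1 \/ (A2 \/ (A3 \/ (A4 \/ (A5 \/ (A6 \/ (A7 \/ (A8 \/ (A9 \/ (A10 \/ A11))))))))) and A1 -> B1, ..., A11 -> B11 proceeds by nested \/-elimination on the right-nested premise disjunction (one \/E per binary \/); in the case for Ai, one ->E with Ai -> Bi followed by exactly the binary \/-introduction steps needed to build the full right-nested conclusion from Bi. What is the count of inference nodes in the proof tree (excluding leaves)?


Constructive dilemma with 11 branches, all disjunctions right-nested:
- \/E: the premise has 10 binary \/, each eliminated once: 10 nodes.
- ->E: one per case (Ai with Ai -> Bi gives Bi): 11 nodes.
- \/I: in case i < n, Bi needs 1 step to form Bi \/ (B(i+1) \/ ...) and then i-1 steps to prepend B(i-1), ..., B1, i.e. i steps; in case i = n, B11 needs 10 prepend steps.
  \/I total = (1 + 2 + ... + 10) + 10 = 55 + 10 = 65 nodes.
Total = 10 + 11 + 65 = 86

86


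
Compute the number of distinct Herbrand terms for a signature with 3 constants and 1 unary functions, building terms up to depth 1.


Herbrand terms by depth:
Depth 0: 3 constants
Depth 1: 3 new terms (running total: 6)
Total distinct ground terms = 6

6


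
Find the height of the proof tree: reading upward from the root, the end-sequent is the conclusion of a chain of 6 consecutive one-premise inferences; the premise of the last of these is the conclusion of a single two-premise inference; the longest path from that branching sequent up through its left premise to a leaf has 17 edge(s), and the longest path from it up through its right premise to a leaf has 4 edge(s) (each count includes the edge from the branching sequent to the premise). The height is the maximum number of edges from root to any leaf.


Longest path through the left premise: 17 edges (measured from the branching sequent)
Longest path through the right premise: 4 edges
Height of the subtree rooted at the branching sequent: max(17, 4) = 17
The branching sequent sits 6 edges above the root (the chain of one-premise inferences), so height = 17 + 6 = 23

23


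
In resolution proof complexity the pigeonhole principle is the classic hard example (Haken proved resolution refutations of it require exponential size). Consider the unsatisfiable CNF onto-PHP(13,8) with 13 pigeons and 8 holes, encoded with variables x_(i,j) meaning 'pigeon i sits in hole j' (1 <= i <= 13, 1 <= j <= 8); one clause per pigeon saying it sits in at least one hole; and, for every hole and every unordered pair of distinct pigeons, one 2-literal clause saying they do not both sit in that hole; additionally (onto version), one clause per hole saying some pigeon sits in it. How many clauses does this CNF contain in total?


onto-PHP(13,8): 13 pigeons, 8 holes, 13*8 = 104 variables.
- pigeon clauses: one per pigeon -> 13 clauses
- hole clauses: 8 holes * C(13,2) = 8 * 78 -> 624 clauses
- onto clauses: one per hole -> 8 clauses
Total clauses = 13 + 624 + 8 = 645

645


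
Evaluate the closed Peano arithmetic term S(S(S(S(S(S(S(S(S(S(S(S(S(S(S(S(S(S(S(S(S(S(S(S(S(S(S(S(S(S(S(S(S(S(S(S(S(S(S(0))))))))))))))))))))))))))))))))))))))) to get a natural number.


Counting successors applied to 0:
39 applications of S to 0 = 39

39


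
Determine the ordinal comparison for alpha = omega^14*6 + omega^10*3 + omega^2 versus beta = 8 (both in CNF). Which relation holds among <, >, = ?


Compare term by term from highest exponent:
alpha = omega^14*6 + omega^10*3 + omega^2
beta = 8
Term 1: alpha has omega^14*6, beta has omega^0*8
Term 2: alpha has omega^10*3, beta has omega^0*0
Term 3: alpha has omega^2*1, beta has omega^0*0
Result: alpha > beta

alpha > beta


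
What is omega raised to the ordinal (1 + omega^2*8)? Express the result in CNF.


omega^(1 + omega^2*8):
In ordinal addition a term is absorbed by a following term of strictly larger exponent: 0 < 2, so 1 + omega^2*8 = omega^2*8.
omega raised to a CNF ordinal is a single CNF term: Result = omega^(omega^2*8)

omega^(omega^2*8)


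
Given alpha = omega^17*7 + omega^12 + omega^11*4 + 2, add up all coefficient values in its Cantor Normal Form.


CNF: omega^17*7 + omega^12 + omega^11*4 + 2
Coefficients: 7 + 1 + 4 + 2 = 14

14


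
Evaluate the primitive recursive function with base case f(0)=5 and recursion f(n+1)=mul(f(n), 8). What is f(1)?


f(0) = 5
f(1) = mul(f(0), 8) = mul(5, 8) = 40


40


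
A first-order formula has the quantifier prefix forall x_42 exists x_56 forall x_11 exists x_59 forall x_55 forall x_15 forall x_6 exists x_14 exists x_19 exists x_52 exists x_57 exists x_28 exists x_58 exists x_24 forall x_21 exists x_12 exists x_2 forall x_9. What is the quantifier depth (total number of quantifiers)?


Quantifier prefix has 18 quantifier symbols.
Quantifier depth = 18

18


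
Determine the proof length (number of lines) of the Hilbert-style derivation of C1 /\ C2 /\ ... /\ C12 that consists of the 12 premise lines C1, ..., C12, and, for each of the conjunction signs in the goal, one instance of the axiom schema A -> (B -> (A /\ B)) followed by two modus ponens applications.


Conjoining 12 premises:
- 12 premise lines
- the goal has 11 conjunction signs; each costs 1 axiom instance + 2 MP = 3 lines: 3 * 11 = 33
Total = 12 + 33 = 45 lines.

45


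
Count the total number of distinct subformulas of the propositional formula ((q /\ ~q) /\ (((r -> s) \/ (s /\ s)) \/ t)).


Formula: ((q /\ ~q) /\ (((r -> s) \/ (s /\ s)) \/ t))
Subformulas found:
  1. q
  2. s
  3. r
  4. t
  5. ~q
  6. (s /\ s)
  7. (r -> s)
  8. (q /\ ~q)
  9. ((r -> s) \/ (s /\ s))
  10. (((r -> s) \/ (s /\ s)) \/ t)
  11. ((q /\ ~q) /\ (((r -> s) \/ (s /\ s)) \/ t))
Total distinct subformulas = 11

11


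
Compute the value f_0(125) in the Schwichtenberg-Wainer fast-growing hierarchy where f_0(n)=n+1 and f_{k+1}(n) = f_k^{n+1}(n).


f_0(125) = 125 + 1 = 126

126


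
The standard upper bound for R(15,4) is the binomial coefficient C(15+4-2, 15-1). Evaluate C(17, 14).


R(15,4) <= C(15+4-2, 15-1) = C(17, 14)
C(17, 14) = 17! / (14! * 3!)
= 680

680


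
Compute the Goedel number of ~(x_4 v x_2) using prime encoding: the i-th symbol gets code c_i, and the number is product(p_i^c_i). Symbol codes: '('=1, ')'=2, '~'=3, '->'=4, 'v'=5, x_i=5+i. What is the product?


Formula: ~(x_4 v x_2)
Symbol codes: [3, 1, 9, 5, 7, 2]
Primes: [2, 3, 5, 7, 11, 13]
p_1^3 = 2^3 = 8
p_2^1 = 3^1 = 3
p_3^9 = 5^9 = 1953125
p_4^5 = 7^5 = 16807
p_5^7 = 11^7 = 19487171
p_6^2 = 13^2 = 169
Product = 2594579494991859375000

2594579494991859375000


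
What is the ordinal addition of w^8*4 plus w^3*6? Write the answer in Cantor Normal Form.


Ordinal addition w^8*4 + w^3*6:
Leading exponent of alpha (8) > leading exponent of beta (3).
Since alpha's term has higher exponent than beta's leading term,
the sum is simply alpha followed by beta.
Result = w^8*4 + w^3*6

w^8*4 + w^3*6


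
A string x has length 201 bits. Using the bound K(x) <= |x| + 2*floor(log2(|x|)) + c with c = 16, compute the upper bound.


floor(log2(201)) = 7
2 * 7 = 14
K(x) <= 201 + 14 + 16 = 231

231


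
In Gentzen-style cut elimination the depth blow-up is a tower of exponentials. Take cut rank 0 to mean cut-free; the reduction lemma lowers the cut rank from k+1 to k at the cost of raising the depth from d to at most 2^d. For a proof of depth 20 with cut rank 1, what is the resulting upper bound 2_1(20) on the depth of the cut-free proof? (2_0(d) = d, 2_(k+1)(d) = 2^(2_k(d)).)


Each rank reduction sends depth d to at most 2^d; cut rank r needs r reductions.
2_0(20) = 20
2_1(20) = 2^20 = 1048576
Cut-free depth bound = 1048576

1048576


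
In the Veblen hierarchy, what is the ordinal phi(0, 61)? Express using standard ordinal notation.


phi(0, 61):
phi(0, beta) = omega^beta by definition.
phi(0, 61) = omega^61

omega^61


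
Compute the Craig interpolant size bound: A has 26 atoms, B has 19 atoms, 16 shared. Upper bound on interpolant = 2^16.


Shared atoms = 16
Craig interpolant size bound = 2^16
= 65536

65536


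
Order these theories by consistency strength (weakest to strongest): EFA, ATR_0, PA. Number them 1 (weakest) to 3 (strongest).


Ordering by consistency strength:
1. EFA
2. PA
3. ATR_0


EFA=1, ATR_0=3, PA=2


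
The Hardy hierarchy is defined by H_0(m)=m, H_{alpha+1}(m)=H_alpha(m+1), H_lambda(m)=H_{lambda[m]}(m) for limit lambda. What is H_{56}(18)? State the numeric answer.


H_56(18):
For finite ordinals k, H_k(n) = n + k (each successor step adds 1).
H_56(18) = 18 + 56 = 74

74


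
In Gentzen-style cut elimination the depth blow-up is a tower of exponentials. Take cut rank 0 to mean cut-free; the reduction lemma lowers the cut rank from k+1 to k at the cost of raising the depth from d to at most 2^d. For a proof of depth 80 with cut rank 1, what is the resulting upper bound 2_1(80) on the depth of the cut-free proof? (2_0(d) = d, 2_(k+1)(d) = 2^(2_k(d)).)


Each rank reduction sends depth d to at most 2^d; cut rank r needs r reductions.
2_0(80) = 80
2_1(80) = 2^80 = 1208925819614629174706176
Cut-free depth bound = 1208925819614629174706176

1208925819614629174706176


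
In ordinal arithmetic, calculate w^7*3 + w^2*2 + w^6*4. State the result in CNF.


Ordinal addition (w^7*3 + w^2*2) + w^6*4:
alpha's leading term has exponent 7 > beta's exponent 6, so it survives.
alpha's tail term has exponent 2 < beta's exponent 6, so it is absorbed by beta.
In ordinal addition, any term followed by a strictly larger-exponent term is absorbed.
Result = w^7*3 + w^6*4

w^7*3 + w^6*4


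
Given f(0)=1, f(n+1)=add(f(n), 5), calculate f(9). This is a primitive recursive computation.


f(0) = 1
f(1) = add(f(0), 5) = add(1, 5) = 6
f(2) = add(f(1), 5) = add(6, 5) = 11
f(3) = add(f(2), 5) = add(11, 5) = 16
f(4) = add(f(3), 5) = add(16, 5) = 21
f(5) = add(f(4), 5) = add(21, 5) = 26
f(6) = add(f(5), 5) = add(26, 5) = 31
f(7) = add(f(6), 5) = add(31, 5) = 36
f(8) = add(f(7), 5) = add(36, 5) = 41
f(9) = add(f(8), 5) = add(41, 5) = 46


46


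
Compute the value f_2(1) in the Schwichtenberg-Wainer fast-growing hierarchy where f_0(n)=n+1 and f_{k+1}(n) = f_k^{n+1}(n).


f_2(1) = f_1^2(1)
f_1(m) = 2m + 1.
Iterating: f_1^k(n) = 2^k*(n+1) - 1.
f_2(1) = 2^2*(1+1) - 1 = 4*2 - 1 = 7

7


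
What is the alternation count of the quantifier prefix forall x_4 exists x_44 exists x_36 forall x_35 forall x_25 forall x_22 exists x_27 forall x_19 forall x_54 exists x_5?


Walk the prefix and count type changes:
  position 1: forall -> exists <-- alternation
  position 2: exists -> exists
  position 3: exists -> forall <-- alternation
  position 4: forall -> forall
  position 5: forall -> forall
  position 6: forall -> exists <-- alternation
  position 7: exists -> forall <-- alternation
  position 8: forall -> forall
  position 9: forall -> exists <-- alternation
Total alternations = 5

5
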